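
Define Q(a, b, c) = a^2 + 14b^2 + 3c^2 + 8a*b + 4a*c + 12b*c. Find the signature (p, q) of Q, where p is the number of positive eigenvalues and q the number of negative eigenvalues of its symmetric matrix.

(2, 1)

Write A = [[1, 4, 2], [4, 14, 6], [2, 6, 3]].
Congruent diagonalization of A (simultaneous row and column reduction) yields pivots 1, -2, 1.
So there are 2 positive, 1 negative pivots.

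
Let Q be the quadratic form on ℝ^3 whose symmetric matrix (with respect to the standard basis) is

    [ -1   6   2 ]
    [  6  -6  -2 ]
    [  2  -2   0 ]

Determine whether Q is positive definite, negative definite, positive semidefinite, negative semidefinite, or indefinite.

indefinite

An LDLᵀ factorisation of A has diagonal entries -1, 30, 2/3.
Counting signs: 2 positive, 1 negative.
Hence Q is indefinite.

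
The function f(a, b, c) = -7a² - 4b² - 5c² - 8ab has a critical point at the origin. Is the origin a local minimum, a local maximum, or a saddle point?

The Hessian at the origin is H = [[-14, -8, 0], [-8, -8, 0], [0, 0, -10]].
Applying the same elementary operations to the rows and columns of H produces a congruent diagonal matrix with entries -14, -24/7, -10.
So there are 3 negative pivots.
H is negative definite, so the origin is a strict local maximum.

local maximum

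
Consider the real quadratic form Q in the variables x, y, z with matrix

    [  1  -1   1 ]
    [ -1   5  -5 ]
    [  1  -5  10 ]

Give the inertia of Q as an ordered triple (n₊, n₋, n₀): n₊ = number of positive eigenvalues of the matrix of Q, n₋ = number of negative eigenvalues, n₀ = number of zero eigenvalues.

Row-reducing A symmetrically gives the diagonal entries 1, 4, 5.
So there are 3 positive pivots.

(3, 0, 0)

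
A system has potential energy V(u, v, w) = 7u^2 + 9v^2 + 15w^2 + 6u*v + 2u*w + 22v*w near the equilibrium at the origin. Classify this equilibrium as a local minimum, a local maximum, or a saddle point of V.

local minimum

The Hessian at the origin is H = [[14, 6, 2], [6, 18, 22], [2, 22, 30]].
Congruent diagonalization of H (simultaneous row and column reduction) yields pivots 14, 108/7, 20/27.
Counting signs: 3 positive.
H is positive definite, so the origin is a strict local minimum.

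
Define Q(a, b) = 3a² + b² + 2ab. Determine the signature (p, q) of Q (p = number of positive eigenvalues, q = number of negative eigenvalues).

Write A = [[3, 1], [1, 1]].
Row-reducing A symmetrically gives the diagonal entries 3, 2/3.
Counting signs: 2 positive.

(2, 0)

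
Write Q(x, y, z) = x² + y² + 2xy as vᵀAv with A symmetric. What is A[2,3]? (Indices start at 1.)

The coefficient of y·z in Q is 0. For a symmetric A this equals A[2,3] + A[3,2] = 2·A[2,3].
So A[2,3] = 0/2 = 0.

0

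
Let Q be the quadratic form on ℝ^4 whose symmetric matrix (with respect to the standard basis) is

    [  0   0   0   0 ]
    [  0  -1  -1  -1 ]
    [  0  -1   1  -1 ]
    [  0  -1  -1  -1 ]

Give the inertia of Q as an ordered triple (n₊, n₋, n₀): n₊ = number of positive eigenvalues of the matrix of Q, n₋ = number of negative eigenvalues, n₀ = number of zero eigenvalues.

(1, 1, 2)

Symmetric row and column elimination reduces A to a congruent diagonal form with pivots 0, -1, 2, 0.
That gives 1 positive, 1 negative, 2 zero pivots.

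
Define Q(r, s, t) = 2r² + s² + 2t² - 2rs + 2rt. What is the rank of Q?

The symmetric matrix is A = [[2, -1, 1], [-1, 1, 0], [1, 0, 2]].
Applying the same elementary operations to the rows and columns of A produces a congruent diagonal matrix with entries 2, 1/2, 1.
That gives 3 positive pivots.
The rank is the number of nonzero pivots: 3.

3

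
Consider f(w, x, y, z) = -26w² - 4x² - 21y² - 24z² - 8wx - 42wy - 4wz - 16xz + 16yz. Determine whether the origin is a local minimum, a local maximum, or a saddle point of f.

local maximum

The Hessian at the origin is H = [[-52, -8, -42, -4], [-8, -8, 0, -16], [-42, 0, -42, 16], [-4, -16, 16, -48]].
Congruent diagonalization of H (simultaneous row and column reduction) yields pivots -52, -88/13, -21/11, -40/21.
Counting signs: 4 negative.
H is negative definite, so the origin is a strict local maximum.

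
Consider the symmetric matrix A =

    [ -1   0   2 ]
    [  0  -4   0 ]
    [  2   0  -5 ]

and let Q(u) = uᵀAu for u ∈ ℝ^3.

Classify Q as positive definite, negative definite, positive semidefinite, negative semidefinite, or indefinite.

An LDLᵀ factorisation of A has diagonal entries -1, -4, -1.
So there are 3 negative pivots.
Hence Q is negative definite.

negative definite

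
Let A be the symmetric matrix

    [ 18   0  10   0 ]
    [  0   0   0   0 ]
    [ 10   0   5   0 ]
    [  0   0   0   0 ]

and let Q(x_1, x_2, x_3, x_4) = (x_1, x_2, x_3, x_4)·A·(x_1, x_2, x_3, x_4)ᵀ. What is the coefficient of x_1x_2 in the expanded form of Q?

0

The coefficient of x_1x_2 is A[1,2] + A[2,1] = 2·0 = 0.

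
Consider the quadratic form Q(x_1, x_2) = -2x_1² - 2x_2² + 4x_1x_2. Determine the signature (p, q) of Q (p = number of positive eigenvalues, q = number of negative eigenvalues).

(0, 1)

The associated matrix is A = [[-2, 2], [2, -2]].
Symmetric row and column elimination reduces A to a congruent diagonal form with pivots -2, 0.
So there are 1 negative, 1 zero pivots.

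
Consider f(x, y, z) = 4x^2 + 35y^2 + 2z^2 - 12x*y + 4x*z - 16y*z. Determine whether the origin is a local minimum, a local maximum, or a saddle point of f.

local minimum

The Hessian at the origin is H = [[8, -12, 4], [-12, 70, -16], [4, -16, 4]].
Row-reducing H symmetrically gives the diagonal entries 8, 52, 1/13.
That gives 3 positive pivots.
H is positive definite, so the origin is a strict local minimum.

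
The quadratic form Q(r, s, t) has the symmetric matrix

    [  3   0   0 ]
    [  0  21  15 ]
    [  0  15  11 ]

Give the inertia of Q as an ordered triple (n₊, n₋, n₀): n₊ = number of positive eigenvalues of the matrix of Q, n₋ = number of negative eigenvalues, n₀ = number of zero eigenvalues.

(3, 0, 0)

An LDLᵀ factorisation of A has diagonal entries 3, 21, 2/7.
That gives 3 positive pivots.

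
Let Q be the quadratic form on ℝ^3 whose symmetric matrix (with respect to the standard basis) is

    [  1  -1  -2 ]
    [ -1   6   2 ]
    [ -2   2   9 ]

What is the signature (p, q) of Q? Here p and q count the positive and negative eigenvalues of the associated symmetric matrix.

(3, 0)

Row-reducing A symmetrically gives the diagonal entries 1, 5, 5.
That gives 3 positive pivots.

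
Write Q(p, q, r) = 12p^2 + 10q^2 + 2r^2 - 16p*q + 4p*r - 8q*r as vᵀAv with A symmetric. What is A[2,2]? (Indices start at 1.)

10

The coefficient of q^2 in Q is 10, and that is exactly A[2,2].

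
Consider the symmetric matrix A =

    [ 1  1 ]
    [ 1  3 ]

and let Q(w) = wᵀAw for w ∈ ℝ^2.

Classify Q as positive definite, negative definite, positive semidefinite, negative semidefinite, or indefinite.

Leading principal minors: Δ_1 = 1, Δ_2 = 2.
All leading principal minors are positive, so by Sylvester's criterion Q is positive definite.

positive definite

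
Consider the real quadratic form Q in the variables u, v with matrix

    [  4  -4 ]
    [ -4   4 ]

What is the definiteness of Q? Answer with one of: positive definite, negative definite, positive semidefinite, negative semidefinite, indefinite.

positive semidefinite

Applying the same elementary operations to the rows and columns of A produces a congruent diagonal matrix with entries 4, 0.
So there are 1 positive, 1 zero pivots.
Hence Q is positive semidefinite.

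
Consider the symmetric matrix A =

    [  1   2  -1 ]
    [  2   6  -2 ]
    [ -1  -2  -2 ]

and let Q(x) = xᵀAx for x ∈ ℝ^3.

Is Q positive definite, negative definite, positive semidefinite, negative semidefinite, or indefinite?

indefinite

Symmetric row and column elimination reduces A to a congruent diagonal form with pivots 1, 2, -3.
Counting signs: 2 positive, 1 negative.
Hence Q is indefinite.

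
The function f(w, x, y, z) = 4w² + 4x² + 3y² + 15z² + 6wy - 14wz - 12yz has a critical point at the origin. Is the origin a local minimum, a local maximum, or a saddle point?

The Hessian at the origin is H = [[8, 0, 6, -14], [0, 8, 0, 0], [6, 0, 6, -12], [-14, 0, -12, 30]].
An LDLᵀ factorisation of H has diagonal entries 8, 8, 3/2, 4.
So there are 4 positive pivots.
H is positive definite, so the origin is a strict local minimum.

local minimum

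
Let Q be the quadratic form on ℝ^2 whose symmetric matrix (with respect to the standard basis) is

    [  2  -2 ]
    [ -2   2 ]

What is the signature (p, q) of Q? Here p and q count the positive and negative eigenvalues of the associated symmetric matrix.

(1, 0)

Symmetric row and column elimination reduces A to a congruent diagonal form with pivots 2, 0.
Counting signs: 1 positive, 1 zero.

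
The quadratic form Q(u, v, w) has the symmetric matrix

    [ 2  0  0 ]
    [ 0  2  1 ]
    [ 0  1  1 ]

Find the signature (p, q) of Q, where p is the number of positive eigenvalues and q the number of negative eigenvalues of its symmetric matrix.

Row-reducing A symmetrically gives the diagonal entries 2, 2, 1/2.
Counting signs: 3 positive.

(3, 0)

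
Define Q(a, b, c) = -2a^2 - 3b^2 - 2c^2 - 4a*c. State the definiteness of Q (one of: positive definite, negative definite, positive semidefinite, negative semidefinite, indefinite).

negative semidefinite

The symmetric matrix is A = [[-2, 0, -2], [0, -3, 0], [-2, 0, -2]].
Row-reducing A symmetrically gives the diagonal entries -2, -3, 0.
So there are 2 negative, 1 zero pivots.
Hence Q is negative semidefinite.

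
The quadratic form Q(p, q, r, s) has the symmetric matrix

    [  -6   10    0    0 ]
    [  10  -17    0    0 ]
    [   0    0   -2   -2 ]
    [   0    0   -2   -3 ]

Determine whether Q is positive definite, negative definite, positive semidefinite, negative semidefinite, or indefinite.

negative definite

Congruent diagonalization of A (simultaneous row and column reduction) yields pivots -6, -1/3, -2, -1.
That gives 4 negative pivots.
Hence Q is negative definite.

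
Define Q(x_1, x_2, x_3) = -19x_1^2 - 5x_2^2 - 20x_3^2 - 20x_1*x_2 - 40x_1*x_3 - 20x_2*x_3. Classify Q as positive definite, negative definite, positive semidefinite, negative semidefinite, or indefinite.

The symmetric matrix is A = [[-19, -10, -20], [-10, -5, -10], [-20, -10, -20]].
Applying the same elementary operations to the rows and columns of A produces a congruent diagonal matrix with entries -19, 5/19, 0.
That gives 1 positive, 1 negative, 1 zero pivots.
Hence Q is indefinite.

indefinite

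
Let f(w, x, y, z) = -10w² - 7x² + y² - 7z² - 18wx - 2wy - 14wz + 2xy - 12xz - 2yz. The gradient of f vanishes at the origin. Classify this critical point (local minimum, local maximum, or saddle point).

saddle point

The Hessian at the origin is H = [[-20, -18, -2, -14], [-18, -14, 2, -12], [-2, 2, 2, -2], [-14, -12, -2, -14]].
Congruent diagonalization of H (simultaneous row and column reduction) yields pivots -20, 11/5, -48/11, -15/4.
Counting signs: 1 positive, 3 negative.
H is indefinite, so the origin is a saddle point.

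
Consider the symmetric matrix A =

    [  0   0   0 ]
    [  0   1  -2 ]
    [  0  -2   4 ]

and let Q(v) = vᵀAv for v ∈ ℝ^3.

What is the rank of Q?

Congruent diagonalization of A (simultaneous row and column reduction) yields pivots 0, 1, 0.
So there are 1 positive, 2 zero pivots.
The rank is the number of nonzero pivots: 1.

1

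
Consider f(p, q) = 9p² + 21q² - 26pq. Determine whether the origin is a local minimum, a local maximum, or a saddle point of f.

local minimum

The Hessian at the origin is H = [[18, -26], [-26, 42]].
det H = 18·42 − (-26)² = 80 > 0 and H[1,1] = 18 > 0, so H is positive definite.
Therefore the origin is a local minimum.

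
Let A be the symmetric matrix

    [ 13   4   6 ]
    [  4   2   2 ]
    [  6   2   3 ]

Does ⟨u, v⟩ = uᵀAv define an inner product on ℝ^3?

Leading principal minors: Δ_1 = 13, Δ_2 = 10, Δ_3 = 2.
All leading principal minors are positive, so by Sylvester's criterion Q is positive definite.
⟨·,·⟩ is an inner product exactly when A is positive definite.

yes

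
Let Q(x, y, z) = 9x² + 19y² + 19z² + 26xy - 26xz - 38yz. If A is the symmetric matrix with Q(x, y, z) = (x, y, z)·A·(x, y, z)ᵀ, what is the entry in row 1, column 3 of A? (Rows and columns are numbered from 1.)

-13

The coefficient of x·z in Q is -26. For a symmetric A this equals A[1,3] + A[3,1] = 2·A[1,3].
So A[1,3] = -26/2 = -13.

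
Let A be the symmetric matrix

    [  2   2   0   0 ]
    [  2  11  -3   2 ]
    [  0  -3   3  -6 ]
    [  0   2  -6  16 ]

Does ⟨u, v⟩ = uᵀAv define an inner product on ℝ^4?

yes

Leading principal minors: Δ_1 = 2, Δ_2 = 18, Δ_3 = 36, Δ_4 = 48.
All leading principal minors are positive, so by Sylvester's criterion Q is positive definite.
⟨·,·⟩ is an inner product exactly when A is positive definite.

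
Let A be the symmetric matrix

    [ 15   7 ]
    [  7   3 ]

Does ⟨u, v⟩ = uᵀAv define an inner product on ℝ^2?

For the 2×2 matrix [[15, 7], [7, 3]]: det = 15·3 − (7)² = -4, trace = 18.
det < 0 so the eigenvalues have opposite signs; the form is indefinite.
⟨·,·⟩ is an inner product exactly when A is positive definite.

no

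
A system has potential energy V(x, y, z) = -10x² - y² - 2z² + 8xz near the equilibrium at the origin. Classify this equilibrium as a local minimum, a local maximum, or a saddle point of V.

The Hessian at the origin is H = [[-20, 0, 8], [0, -2, 0], [8, 0, -4]].
Symmetric row and column elimination reduces H to a congruent diagonal form with pivots -20, -2, -4/5.
So there are 3 negative pivots.
H is negative definite, so the origin is a strict local maximum.

local maximum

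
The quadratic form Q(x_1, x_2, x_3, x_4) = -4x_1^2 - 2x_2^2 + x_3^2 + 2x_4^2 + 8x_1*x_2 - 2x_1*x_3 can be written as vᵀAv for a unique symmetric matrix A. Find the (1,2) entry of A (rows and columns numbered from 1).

The coefficient of x_1·x_2 in Q is 8. For a symmetric A this equals A[1,2] + A[2,1] = 2·A[1,2].
So A[1,2] = 8/2 = 4.

4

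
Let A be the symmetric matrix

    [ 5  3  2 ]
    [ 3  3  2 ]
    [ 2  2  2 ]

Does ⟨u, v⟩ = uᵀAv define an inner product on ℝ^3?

yes

Row-reducing A symmetrically gives the diagonal entries 5, 6/5, 2/3.
Counting signs: 3 positive.
Hence Q is positive definite.
⟨·,·⟩ is an inner product exactly when A is positive definite.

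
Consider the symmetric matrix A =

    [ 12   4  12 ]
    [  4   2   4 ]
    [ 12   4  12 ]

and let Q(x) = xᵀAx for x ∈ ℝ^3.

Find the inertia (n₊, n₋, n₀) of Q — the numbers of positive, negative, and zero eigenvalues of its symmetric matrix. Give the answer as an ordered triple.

(2, 0, 1)

Row-reducing A symmetrically gives the diagonal entries 12, 2/3, 0.
Counting signs: 2 positive, 1 zero.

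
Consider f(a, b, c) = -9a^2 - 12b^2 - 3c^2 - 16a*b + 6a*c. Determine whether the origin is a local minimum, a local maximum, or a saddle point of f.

The Hessian at the origin is H = [[-18, -16, 6], [-16, -24, 0], [6, 0, -6]].
Congruent diagonalization of H (simultaneous row and column reduction) yields pivots -18, -88/9, -12/11.
So there are 3 negative pivots.
H is negative definite, so the origin is a strict local maximum.

local maximum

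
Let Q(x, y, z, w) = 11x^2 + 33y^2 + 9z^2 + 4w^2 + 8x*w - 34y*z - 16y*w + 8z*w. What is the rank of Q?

4

Write A = [[11, 0, 0, 4], [0, 33, -17, -8], [0, -17, 9, 4], [4, -8, 4, 4]].
Row-reducing A symmetrically gives the diagonal entries 11, 33, 8/33, 6/11.
Counting signs: 4 positive.
The rank is the number of nonzero pivots: 4.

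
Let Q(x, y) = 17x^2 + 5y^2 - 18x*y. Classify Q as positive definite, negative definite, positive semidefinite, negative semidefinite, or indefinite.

The symmetric matrix of Q is [[17, -9], [-9, 5]].
For the 2×2 matrix [[17, -9], [-9, 5]]: det = 17·5 − (-9)² = 4, trace = 22.
det > 0 so both eigenvalues share the sign of the trace; trace = 22 > 0 ⇒ both positive.

positive definite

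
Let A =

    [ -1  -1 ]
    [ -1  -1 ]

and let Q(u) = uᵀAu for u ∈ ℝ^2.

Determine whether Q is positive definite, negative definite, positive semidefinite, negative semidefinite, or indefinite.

negative semidefinite

Applying the same elementary operations to the rows and columns of A produces a congruent diagonal matrix with entries -1, 0.
Counting signs: 1 negative, 1 zero.
Hence Q is negative semidefinite.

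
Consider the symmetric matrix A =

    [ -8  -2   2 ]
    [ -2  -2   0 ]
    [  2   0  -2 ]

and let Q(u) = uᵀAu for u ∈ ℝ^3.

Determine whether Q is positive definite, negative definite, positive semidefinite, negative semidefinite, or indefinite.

negative definite

Applying the same elementary operations to the rows and columns of A produces a congruent diagonal matrix with entries -8, -3/2, -4/3.
That gives 3 negative pivots.
Hence Q is negative definite.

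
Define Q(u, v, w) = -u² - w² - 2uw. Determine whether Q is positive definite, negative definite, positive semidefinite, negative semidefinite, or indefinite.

Write A = [[-1, 0, -1], [0, 0, 0], [-1, 0, -1]].
Row-reducing A symmetrically gives the diagonal entries -1, 0, 0.
So there are 1 negative, 2 zero pivots.
Hence Q is negative semidefinite.

negative semidefinite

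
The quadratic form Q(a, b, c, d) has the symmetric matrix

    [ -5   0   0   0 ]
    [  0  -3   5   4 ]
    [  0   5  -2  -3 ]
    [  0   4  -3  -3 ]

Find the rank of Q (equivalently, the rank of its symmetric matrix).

Congruent diagonalization of A (simultaneous row and column reduction) yields pivots -5, -3, 19/3, 4/19.
Counting signs: 2 positive, 2 negative.
The rank is the number of nonzero pivots: 4.

4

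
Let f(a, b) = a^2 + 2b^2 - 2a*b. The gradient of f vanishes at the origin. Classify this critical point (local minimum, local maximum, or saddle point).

The Hessian at the origin is H = [[2, -2], [-2, 4]].
det H = 2·4 − (-2)² = 4 > 0 and H[1,1] = 2 > 0, so H is positive definite.
Therefore the origin is a local minimum.

local minimum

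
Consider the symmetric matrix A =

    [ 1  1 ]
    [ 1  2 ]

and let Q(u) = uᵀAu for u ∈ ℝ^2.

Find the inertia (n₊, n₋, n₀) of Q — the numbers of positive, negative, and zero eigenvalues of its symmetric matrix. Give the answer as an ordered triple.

(2, 0, 0)

Congruent diagonalization of A (simultaneous row and column reduction) yields pivots 1, 1.
Counting signs: 2 positive.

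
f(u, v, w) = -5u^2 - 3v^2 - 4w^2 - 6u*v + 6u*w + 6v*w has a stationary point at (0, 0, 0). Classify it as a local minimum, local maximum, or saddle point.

The Hessian at the origin is H = [[-10, -6, 6], [-6, -6, 6], [6, 6, -8]].
Congruent diagonalization of H (simultaneous row and column reduction) yields pivots -10, -12/5, -2.
Counting signs: 3 negative.
H is negative definite, so the origin is a strict local maximum.

local maximum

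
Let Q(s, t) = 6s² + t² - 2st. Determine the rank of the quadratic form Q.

2

The associated matrix is A = [[6, -1], [-1, 1]].
Applying the same elementary operations to the rows and columns of A produces a congruent diagonal matrix with entries 6, 5/6.
Counting signs: 2 positive.
The rank is the number of nonzero pivots: 2.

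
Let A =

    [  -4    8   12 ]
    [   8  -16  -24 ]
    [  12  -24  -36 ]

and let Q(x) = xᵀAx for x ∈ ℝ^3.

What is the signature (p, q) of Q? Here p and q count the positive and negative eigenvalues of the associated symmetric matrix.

Congruent diagonalization of A (simultaneous row and column reduction) yields pivots -4, 0, 0.
That gives 1 negative, 2 zero pivots.

(0, 1)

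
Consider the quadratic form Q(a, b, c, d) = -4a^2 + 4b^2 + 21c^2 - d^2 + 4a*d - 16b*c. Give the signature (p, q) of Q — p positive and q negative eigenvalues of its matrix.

(2, 1)

The symmetric matrix is A = [[-4, 0, 0, 2], [0, 4, -8, 0], [0, -8, 21, 0], [2, 0, 0, -1]].
Row-reducing A symmetrically gives the diagonal entries -4, 4, 5, 0.
That gives 2 positive, 1 negative, 1 zero pivots.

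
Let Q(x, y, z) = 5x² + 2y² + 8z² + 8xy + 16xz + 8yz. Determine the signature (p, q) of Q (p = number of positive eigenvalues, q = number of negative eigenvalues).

(1, 1)

The associated matrix is A = [[5, 4, 8], [4, 2, 4], [8, 4, 8]].
Congruent diagonalization of A (simultaneous row and column reduction) yields pivots 5, -6/5, 0.
That gives 1 positive, 1 negative, 1 zero pivots.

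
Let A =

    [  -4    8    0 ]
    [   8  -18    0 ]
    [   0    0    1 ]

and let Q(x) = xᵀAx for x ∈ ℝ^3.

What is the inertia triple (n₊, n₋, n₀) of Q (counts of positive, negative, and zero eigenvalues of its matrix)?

Row-reducing A symmetrically gives the diagonal entries -4, -2, 1.
That gives 1 positive, 2 negative pivots.

(1, 2, 0)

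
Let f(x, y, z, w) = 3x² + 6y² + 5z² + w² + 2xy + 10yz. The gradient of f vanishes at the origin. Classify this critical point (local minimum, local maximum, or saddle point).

The Hessian at the origin is H = [[6, 2, 0, 0], [2, 12, 10, 0], [0, 10, 10, 0], [0, 0, 0, 2]].
Applying the same elementary operations to the rows and columns of H produces a congruent diagonal matrix with entries 6, 34/3, 20/17, 2.
That gives 4 positive pivots.
H is positive definite, so the origin is a strict local minimum.

local minimum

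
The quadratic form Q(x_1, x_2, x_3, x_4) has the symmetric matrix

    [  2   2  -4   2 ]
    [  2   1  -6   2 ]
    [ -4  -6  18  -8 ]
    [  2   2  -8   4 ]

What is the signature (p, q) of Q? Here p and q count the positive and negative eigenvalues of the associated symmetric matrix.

(3, 1)

An LDLᵀ factorisation of A has diagonal entries 2, -1, 14, 6/7.
So there are 3 positive, 1 negative pivots.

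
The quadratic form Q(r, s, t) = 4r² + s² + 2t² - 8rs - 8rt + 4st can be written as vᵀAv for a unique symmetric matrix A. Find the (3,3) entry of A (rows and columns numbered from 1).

2

The coefficient of t² in Q is 2, and that is exactly A[3,3].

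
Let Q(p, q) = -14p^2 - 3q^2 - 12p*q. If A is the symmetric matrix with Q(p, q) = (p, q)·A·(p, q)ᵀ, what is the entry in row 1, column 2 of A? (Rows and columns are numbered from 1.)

The coefficient of p·q in Q is -12. For a symmetric A this equals A[1,2] + A[2,1] = 2·A[1,2].
So A[1,2] = -12/2 = -6.

-6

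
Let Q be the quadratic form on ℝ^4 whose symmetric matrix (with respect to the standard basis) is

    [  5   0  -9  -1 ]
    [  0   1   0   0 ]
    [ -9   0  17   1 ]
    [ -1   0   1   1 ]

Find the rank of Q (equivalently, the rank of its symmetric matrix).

3

Row-reducing A symmetrically gives the diagonal entries 5, 1, 4/5, 0.
So there are 3 positive, 1 zero pivots.
The rank is the number of nonzero pivots: 3.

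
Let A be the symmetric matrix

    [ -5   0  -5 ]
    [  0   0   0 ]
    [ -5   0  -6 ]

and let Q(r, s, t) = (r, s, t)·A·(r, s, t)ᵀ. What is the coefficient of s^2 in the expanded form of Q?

0

The coefficient of s^2 is the diagonal entry A[2,2] = 0.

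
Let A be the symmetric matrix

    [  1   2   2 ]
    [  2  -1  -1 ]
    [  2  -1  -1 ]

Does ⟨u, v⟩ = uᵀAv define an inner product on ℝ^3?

no

Congruent diagonalization of A (simultaneous row and column reduction) yields pivots 1, -5, 0.
Counting signs: 1 positive, 1 negative, 1 zero.
Hence Q is indefinite.
⟨·,·⟩ is an inner product exactly when A is positive definite.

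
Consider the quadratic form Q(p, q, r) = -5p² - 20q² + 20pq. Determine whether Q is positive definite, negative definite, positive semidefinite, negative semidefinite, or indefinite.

negative semidefinite

The symmetric matrix is A = [[-5, 10, 0], [10, -20, 0], [0, 0, 0]].
Row-reducing A symmetrically gives the diagonal entries -5, 0, 0.
So there are 1 negative, 2 zero pivots.
Hence Q is negative semidefinite.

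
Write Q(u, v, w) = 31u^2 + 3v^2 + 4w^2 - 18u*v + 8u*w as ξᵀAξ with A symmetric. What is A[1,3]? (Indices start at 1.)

4

The coefficient of u·w in Q is 8. For a symmetric A this equals A[1,3] + A[3,1] = 2·A[1,3].
So A[1,3] = 8/2 = 4.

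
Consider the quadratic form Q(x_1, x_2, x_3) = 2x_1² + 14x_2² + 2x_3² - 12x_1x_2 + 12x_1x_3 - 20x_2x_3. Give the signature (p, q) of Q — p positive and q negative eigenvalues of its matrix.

The symmetric matrix is A = [[2, -6, 6], [-6, 14, -10], [6, -10, 2]].
Symmetric row and column elimination reduces A to a congruent diagonal form with pivots 2, -4, 0.
So there are 1 positive, 1 negative, 1 zero pivots.

(1, 1)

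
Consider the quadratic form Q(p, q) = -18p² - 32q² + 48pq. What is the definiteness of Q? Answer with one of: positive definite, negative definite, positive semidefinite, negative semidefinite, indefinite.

The symmetric matrix of Q is [[-18, 24], [24, -32]].
For the 2×2 matrix [[-18, 24], [24, -32]]: det = -18·-32 − (24)² = 0, trace = -50.
det = 0 so one eigenvalue is zero; the form is semidefinite with the sign of the trace.

negative semidefinite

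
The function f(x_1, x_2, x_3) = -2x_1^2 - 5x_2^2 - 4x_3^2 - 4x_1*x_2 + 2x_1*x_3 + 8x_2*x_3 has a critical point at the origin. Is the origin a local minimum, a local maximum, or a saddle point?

local maximum

The Hessian at the origin is H = [[-4, -4, 2], [-4, -10, 8], [2, 8, -8]].
An LDLᵀ factorisation of H has diagonal entries -4, -6, -1.
So there are 3 negative pivots.
H is negative definite, so the origin is a strict local maximum.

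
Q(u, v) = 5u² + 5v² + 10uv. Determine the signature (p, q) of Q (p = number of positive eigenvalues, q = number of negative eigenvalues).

The symmetric matrix is A = [[5, 5], [5, 5]].
Row-reducing A symmetrically gives the diagonal entries 5, 0.
Counting signs: 1 positive, 1 zero.

(1, 0)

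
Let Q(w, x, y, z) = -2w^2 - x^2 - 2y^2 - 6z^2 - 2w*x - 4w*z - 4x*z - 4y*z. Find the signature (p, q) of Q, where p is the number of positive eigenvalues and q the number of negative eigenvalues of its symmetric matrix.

The symmetric matrix is A = [[-2, -1, 0, -2], [-1, -1, 0, -2], [0, 0, -2, -2], [-2, -2, -2, -6]].
Congruent diagonalization of A (simultaneous row and column reduction) yields pivots -2, -1/2, -2, 0.
That gives 3 negative, 1 zero pivots.

(0, 3)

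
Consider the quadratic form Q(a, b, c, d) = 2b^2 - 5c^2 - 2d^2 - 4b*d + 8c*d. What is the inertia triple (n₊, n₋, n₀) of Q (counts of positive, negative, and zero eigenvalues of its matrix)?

(1, 2, 1)

Write A = [[0, 0, 0, 0], [0, 2, 0, -2], [0, 0, -5, 4], [0, -2, 4, -2]].
Row-reducing A symmetrically gives the diagonal entries 0, 2, -5, -4/5.
Counting signs: 1 positive, 2 negative, 1 zero.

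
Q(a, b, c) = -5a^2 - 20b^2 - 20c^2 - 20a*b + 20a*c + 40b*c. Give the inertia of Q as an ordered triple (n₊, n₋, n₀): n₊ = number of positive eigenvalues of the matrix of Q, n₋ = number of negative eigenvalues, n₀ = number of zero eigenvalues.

(0, 1, 2)

The associated matrix is A = [[-5, -10, 10], [-10, -20, 20], [10, 20, -20]].
Row-reducing A symmetrically gives the diagonal entries -5, 0, 0.
So there are 1 negative, 2 zero pivots.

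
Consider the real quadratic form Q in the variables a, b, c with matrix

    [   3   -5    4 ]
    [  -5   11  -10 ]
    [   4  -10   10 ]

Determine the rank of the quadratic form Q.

Symmetric row and column elimination reduces A to a congruent diagonal form with pivots 3, 8/3, 1/2.
Counting signs: 3 positive.
The rank is the number of nonzero pivots: 3.

3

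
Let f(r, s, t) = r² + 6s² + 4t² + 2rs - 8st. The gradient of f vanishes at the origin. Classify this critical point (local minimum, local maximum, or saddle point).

The Hessian at the origin is H = [[2, 2, 0], [2, 12, -8], [0, -8, 8]].
An LDLᵀ factorisation of H has diagonal entries 2, 10, 8/5.
Counting signs: 3 positive.
H is positive definite, so the origin is a strict local minimum.

local minimum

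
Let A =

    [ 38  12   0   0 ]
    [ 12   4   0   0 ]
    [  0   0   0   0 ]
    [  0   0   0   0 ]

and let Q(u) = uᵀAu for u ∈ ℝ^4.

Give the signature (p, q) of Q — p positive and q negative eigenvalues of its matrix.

(2, 0)

Row-reducing A symmetrically gives the diagonal entries 38, 4/19, 0, 0.
Counting signs: 2 positive, 2 zero.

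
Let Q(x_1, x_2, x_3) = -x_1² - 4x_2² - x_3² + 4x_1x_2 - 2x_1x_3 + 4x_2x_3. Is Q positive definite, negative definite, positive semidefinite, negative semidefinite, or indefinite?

negative semidefinite

The symmetric matrix is A = [[-1, 2, -1], [2, -4, 2], [-1, 2, -1]].
Congruent diagonalization of A (simultaneous row and column reduction) yields pivots -1, 0, 0.
That gives 1 negative, 2 zero pivots.
Hence Q is negative semidefinite.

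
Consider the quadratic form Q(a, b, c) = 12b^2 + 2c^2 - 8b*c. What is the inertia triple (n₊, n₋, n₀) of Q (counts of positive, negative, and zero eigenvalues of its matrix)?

Write A = [[0, 0, 0], [0, 12, -4], [0, -4, 2]].
Congruent diagonalization of A (simultaneous row and column reduction) yields pivots 0, 12, 2/3.
So there are 2 positive, 1 zero pivots.

(2, 0, 1)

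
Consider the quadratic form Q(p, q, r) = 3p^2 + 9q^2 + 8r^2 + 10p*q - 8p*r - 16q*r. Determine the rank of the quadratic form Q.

The symmetric matrix is A = [[3, 5, -4], [5, 9, -8], [-4, -8, 8]].
Row-reducing A symmetrically gives the diagonal entries 3, 2/3, 0.
Counting signs: 2 positive, 1 zero.
The rank is the number of nonzero pivots: 2.

2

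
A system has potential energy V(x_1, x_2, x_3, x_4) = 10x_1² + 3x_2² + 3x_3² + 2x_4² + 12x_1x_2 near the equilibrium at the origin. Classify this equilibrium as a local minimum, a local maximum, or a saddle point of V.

saddle point

The Hessian at the origin is H = [[20, 12, 0, 0], [12, 6, 0, 0], [0, 0, 6, 0], [0, 0, 0, 4]].
Congruent diagonalization of H (simultaneous row and column reduction) yields pivots 20, -6/5, 6, 4.
That gives 3 positive, 1 negative pivots.
H is indefinite, so the origin is a saddle point.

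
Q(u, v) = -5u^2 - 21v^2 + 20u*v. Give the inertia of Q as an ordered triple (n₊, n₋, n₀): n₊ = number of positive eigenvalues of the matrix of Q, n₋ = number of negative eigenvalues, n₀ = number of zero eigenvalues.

Write A = [[-5, 10], [10, -21]].
Row-reducing A symmetrically gives the diagonal entries -5, -1.
Counting signs: 2 negative.

(0, 2, 0)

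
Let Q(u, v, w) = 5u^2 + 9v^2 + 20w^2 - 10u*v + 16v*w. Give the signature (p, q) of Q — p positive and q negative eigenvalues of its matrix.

(3, 0)

The symmetric matrix is A = [[5, -5, 0], [-5, 9, 8], [0, 8, 20]].
Applying the same elementary operations to the rows and columns of A produces a congruent diagonal matrix with entries 5, 4, 4.
So there are 3 positive pivots.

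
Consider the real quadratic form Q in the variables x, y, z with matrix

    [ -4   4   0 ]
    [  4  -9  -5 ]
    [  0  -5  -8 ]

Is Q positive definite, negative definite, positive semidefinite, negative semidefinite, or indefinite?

negative definite

Applying the same elementary operations to the rows and columns of A produces a congruent diagonal matrix with entries -4, -5, -3.
So there are 3 negative pivots.
Hence Q is negative definite.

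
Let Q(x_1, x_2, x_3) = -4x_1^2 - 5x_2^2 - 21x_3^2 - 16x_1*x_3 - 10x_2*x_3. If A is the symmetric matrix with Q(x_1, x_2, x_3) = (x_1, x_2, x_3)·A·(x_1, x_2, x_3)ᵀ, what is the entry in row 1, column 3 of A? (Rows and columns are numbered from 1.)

-8

The coefficient of x_1·x_3 in Q is -16. For a symmetric A this equals A[1,3] + A[3,1] = 2·A[1,3].
So A[1,3] = -16/2 = -8.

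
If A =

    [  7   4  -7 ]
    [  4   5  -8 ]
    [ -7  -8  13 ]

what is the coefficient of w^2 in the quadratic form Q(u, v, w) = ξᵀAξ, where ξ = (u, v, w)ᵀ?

13

The coefficient of w^2 is the diagonal entry A[3,3] = 13.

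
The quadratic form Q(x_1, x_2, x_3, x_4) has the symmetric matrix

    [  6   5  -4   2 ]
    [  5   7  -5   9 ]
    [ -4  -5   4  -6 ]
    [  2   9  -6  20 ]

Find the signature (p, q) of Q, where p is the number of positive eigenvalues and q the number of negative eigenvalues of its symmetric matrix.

(3, 0)

Applying the same elementary operations to the rows and columns of A produces a congruent diagonal matrix with entries 6, 17/6, 6/17, 0.
Counting signs: 3 positive, 1 zero.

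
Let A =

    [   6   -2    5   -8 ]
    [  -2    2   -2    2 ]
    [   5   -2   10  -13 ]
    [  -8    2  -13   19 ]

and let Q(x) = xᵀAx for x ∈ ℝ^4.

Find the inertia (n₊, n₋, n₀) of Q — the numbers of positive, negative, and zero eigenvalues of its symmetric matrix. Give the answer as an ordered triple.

An LDLᵀ factorisation of A has diagonal entries 6, 4/3, 23/4, 15/23.
So there are 4 positive pivots.

(4, 0, 0)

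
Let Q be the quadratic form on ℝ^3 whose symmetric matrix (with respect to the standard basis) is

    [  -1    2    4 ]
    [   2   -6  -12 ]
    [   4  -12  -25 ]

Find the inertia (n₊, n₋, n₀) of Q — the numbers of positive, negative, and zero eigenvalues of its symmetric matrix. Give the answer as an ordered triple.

Row-reducing A symmetrically gives the diagonal entries -1, -2, -1.
Counting signs: 3 negative.

(0, 3, 0)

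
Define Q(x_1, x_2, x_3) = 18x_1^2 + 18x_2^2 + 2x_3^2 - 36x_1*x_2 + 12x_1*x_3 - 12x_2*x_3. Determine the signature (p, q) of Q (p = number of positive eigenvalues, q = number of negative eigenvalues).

Write A = [[18, -18, 6], [-18, 18, -6], [6, -6, 2]].
Row-reducing A symmetrically gives the diagonal entries 18, 0, 0.
That gives 1 positive, 2 zero pivots.

(1, 0)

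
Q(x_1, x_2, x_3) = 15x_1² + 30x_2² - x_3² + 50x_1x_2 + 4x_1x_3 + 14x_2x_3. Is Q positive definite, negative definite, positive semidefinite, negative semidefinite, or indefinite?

indefinite

The associated matrix is A = [[15, 25, 2], [25, 30, 7], [2, 7, -1]].
Applying the same elementary operations to the rows and columns of A produces a congruent diagonal matrix with entries 15, -35/3, -4/35.
So there are 1 positive, 2 negative pivots.
Hence Q is indefinite.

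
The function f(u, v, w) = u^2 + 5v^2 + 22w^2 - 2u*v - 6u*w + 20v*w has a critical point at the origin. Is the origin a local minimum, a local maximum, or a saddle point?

local minimum

The Hessian at the origin is H = [[2, -2, -6], [-2, 10, 20], [-6, 20, 44]].
Row-reducing H symmetrically gives the diagonal entries 2, 8, 3/2.
Counting signs: 3 positive.
H is positive definite, so the origin is a strict local minimum.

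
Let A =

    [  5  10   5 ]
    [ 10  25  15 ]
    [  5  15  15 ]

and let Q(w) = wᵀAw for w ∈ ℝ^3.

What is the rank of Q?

3

Applying the same elementary operations to the rows and columns of A produces a congruent diagonal matrix with entries 5, 5, 5.
So there are 3 positive pivots.
The rank is the number of nonzero pivots: 3.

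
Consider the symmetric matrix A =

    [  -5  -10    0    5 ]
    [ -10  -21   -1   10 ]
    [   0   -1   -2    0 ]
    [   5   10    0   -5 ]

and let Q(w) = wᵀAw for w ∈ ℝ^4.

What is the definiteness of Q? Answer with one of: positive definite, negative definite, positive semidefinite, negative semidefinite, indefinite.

Row-reducing A symmetrically gives the diagonal entries -5, -1, -1, 0.
Counting signs: 3 negative, 1 zero.
Hence Q is negative semidefinite.

negative semidefinite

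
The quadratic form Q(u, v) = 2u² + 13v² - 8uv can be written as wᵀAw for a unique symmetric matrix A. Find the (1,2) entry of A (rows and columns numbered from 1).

The coefficient of u·v in Q is -8. For a symmetric A this equals A[1,2] + A[2,1] = 2·A[1,2].
So A[1,2] = -8/2 = -4.

-4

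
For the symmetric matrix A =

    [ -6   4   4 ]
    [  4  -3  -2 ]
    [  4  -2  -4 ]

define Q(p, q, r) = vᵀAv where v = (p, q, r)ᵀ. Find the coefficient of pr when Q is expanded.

The coefficient of pr is A[1,3] + A[3,1] = 2·4 = 8.

8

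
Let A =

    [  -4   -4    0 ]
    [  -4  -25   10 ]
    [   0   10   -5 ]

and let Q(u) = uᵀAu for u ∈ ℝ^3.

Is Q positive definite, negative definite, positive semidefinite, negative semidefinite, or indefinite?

Leading principal minors: Δ_1 = -4, Δ_2 = 84, Δ_3 = -20.
The signs alternate starting with Δ_1 < 0, so by Sylvester's criterion Q is negative definite.

negative definite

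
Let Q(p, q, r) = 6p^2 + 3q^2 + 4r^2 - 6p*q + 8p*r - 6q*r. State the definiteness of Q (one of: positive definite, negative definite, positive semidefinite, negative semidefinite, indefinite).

The symmetric matrix of Q is A = [[6, -3, 4], [-3, 3, -3], [4, -3, 4]].
Leading principal minors: Δ_1 = 6, Δ_2 = 9, Δ_3 = 6.
All leading principal minors are positive, so by Sylvester's criterion Q is positive definite.

positive definite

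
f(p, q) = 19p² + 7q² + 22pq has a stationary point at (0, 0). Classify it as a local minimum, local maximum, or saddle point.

The Hessian at the origin is H = [[38, 22], [22, 14]].
det H = 38·14 − (22)² = 48 > 0 and H[1,1] = 38 > 0, so H is positive definite.
Therefore the origin is a local minimum.

local minimum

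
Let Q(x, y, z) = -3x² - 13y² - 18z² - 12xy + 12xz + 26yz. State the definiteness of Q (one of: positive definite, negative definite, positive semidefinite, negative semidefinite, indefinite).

negative definite

The symmetric matrix is A = [[-3, -6, 6], [-6, -13, 13], [6, 13, -18]].
Applying the same elementary operations to the rows and columns of A produces a congruent diagonal matrix with entries -3, -1, -5.
That gives 3 negative pivots.
Hence Q is negative definite.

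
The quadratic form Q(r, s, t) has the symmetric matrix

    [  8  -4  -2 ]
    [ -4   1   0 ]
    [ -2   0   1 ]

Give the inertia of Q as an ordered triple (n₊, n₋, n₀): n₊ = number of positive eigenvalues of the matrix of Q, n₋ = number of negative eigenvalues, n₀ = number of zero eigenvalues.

(2, 1, 0)

Row-reducing A symmetrically gives the diagonal entries 8, -1, 3/2.
So there are 2 positive, 1 negative pivots.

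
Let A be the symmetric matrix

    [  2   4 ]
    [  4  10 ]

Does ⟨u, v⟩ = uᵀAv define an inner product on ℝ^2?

yes

Leading principal minors: Δ_1 = 2, Δ_2 = 4.
All leading principal minors are positive, so by Sylvester's criterion Q is positive definite.
⟨·,·⟩ is an inner product exactly when A is positive definite.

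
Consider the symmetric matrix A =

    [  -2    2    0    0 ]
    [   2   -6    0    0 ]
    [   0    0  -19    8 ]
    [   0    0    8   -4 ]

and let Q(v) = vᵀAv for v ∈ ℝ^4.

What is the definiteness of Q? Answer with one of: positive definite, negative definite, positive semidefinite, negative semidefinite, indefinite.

Leading principal minors: Δ_1 = -2, Δ_2 = 8, Δ_3 = -152, Δ_4 = 96.
The signs alternate starting with Δ_1 < 0, so by Sylvester's criterion Q is negative definite.

negative definite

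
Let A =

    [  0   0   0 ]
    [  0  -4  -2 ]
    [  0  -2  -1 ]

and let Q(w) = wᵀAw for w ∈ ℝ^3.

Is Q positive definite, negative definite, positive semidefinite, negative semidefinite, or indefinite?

Row-reducing A symmetrically gives the diagonal entries 0, -4, 0.
Counting signs: 1 negative, 2 zero.
Hence Q is negative semidefinite.

negative semidefinite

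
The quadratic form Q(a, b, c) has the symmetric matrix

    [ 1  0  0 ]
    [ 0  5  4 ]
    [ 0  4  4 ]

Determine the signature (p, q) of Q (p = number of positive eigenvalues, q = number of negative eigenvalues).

(3, 0)

Row-reducing A symmetrically gives the diagonal entries 1, 5, 4/5.
Counting signs: 3 positive.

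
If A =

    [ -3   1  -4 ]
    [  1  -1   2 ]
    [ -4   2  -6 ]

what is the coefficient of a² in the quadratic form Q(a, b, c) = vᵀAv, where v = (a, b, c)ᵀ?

-3

The coefficient of a² is the diagonal entry A[1,1] = -3.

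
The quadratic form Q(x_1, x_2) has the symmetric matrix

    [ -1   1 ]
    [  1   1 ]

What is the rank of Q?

2

Applying the same elementary operations to the rows and columns of A produces a congruent diagonal matrix with entries -1, 2.
So there are 1 positive, 1 negative pivots.
The rank is the number of nonzero pivots: 2.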